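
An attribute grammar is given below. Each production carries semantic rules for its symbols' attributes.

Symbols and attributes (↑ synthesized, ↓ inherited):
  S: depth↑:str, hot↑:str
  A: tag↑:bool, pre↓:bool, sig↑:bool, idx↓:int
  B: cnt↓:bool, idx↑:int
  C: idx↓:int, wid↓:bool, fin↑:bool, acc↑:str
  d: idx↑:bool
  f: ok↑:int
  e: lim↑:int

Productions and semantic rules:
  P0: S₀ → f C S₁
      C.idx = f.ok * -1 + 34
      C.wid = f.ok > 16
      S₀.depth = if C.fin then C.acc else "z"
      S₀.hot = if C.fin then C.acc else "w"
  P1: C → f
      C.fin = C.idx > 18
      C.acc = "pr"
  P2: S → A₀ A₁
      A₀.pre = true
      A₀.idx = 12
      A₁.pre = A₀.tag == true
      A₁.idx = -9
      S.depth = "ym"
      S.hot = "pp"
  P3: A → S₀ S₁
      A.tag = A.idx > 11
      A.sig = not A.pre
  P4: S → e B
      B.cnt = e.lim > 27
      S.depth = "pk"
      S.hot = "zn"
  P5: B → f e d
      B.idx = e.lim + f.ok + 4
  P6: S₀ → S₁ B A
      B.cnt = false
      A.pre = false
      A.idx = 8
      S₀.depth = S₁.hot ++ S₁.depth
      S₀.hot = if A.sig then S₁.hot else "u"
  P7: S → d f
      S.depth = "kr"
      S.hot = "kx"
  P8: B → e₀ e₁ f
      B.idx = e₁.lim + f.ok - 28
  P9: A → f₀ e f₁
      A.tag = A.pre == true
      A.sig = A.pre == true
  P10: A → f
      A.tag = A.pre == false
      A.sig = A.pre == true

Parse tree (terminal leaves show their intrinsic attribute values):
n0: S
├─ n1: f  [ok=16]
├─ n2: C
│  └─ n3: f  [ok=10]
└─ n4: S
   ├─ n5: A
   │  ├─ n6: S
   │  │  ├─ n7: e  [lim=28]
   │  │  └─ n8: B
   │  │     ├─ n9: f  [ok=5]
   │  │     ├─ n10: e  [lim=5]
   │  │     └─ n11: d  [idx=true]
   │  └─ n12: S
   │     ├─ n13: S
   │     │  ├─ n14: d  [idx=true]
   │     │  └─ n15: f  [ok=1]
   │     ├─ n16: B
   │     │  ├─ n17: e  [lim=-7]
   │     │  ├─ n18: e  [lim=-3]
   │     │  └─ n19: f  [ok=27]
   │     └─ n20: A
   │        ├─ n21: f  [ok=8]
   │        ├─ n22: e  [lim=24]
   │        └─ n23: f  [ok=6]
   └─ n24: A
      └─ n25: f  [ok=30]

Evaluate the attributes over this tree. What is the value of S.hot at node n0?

"w"

1. n1.ok = 16  [terminal]
2. n2.idx = 18  [f.ok * -1 + 34]
3. n2.wid = false  [f.ok > 16]
4. n3.ok = 10  [terminal]
5. n2.fin = false  [C.idx > 18]
6. n2.acc = "pr"  ["pr"]
7. n5.pre = true  [true]
8. n5.idx = 12  [12]
9. n7.lim = 28  [terminal]
10. n8.cnt = true  [e.lim > 27]
11. n9.ok = 5  [terminal]
12. n10.lim = 5  [terminal]
13. n11.idx = true  [terminal]
14. n8.idx = 14  [e.lim + f.ok + 4]
15. n6.depth = "pk"  ["pk"]
16. n6.hot = "zn"  ["zn"]
17. n14.idx = true  [terminal]
18. n15.ok = 1  [terminal]
19. n13.depth = "kr"  ["kr"]
20. n13.hot = "kx"  ["kx"]
21. n16.cnt = false  [false]
22. n17.lim = -7  [terminal]
23. n18.lim = -3  [terminal]
24. n19.ok = 27  [terminal]
25. n16.idx = -4  [e₁.lim + f.ok - 28]
26. n20.pre = false  [false]
27. n20.idx = 8  [8]
28. n21.ok = 8  [terminal]
29. n22.lim = 24  [terminal]
30. n23.ok = 6  [terminal]
31. n20.tag = false  [A.pre == true]
32. n20.sig = false  [A.pre == true]
33. n12.depth = "kxkr"  [S₁.hot ++ S₁.depth]
34. n12.hot = "u"  [if A.sig then S₁.hot else "u"]
35. n5.tag = true  [A.idx > 11]
36. n5.sig = false  [not A.pre]
37. n24.pre = true  [A₀.tag == true]
38. n24.idx = -9  [-9]
39. n25.ok = 30  [terminal]
40. n24.tag = false  [A.pre == false]
41. n24.sig = true  [A.pre == true]
42. n4.depth = "ym"  ["ym"]
43. n4.hot = "pp"  ["pp"]
44. n0.depth = "z"  [if C.fin then C.acc else "z"]
45. n0.hot = "w"  [if C.fin then C.acc else "w"]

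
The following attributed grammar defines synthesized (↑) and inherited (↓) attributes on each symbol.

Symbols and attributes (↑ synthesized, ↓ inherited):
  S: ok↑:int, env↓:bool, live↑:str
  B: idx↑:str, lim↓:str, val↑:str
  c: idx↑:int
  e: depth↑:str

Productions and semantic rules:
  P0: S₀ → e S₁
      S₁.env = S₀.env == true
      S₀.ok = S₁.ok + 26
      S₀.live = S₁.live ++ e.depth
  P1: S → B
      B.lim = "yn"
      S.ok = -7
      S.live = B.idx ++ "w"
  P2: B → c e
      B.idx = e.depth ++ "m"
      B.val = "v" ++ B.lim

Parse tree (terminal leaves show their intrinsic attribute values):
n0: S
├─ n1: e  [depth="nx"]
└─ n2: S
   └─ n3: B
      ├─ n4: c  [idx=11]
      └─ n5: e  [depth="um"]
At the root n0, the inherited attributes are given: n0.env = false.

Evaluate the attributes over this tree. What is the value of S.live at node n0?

1. n0.env = false  [given at root]
2. n1.depth = "nx"  [terminal]
3. n2.env = false  [S₀.env == true]
4. n3.lim = "yn"  ["yn"]
5. n4.idx = 11  [terminal]
6. n5.depth = "um"  [terminal]
7. n3.idx = "umm"  [e.depth ++ "m"]
8. n3.val = "vyn"  ["v" ++ B.lim]
9. n2.ok = -7  [-7]
10. n2.live = "ummw"  [B.idx ++ "w"]
11. n0.ok = 19  [S₁.ok + 26]
12. n0.live = "ummwnx"  [S₁.live ++ e.depth]

"ummwnx"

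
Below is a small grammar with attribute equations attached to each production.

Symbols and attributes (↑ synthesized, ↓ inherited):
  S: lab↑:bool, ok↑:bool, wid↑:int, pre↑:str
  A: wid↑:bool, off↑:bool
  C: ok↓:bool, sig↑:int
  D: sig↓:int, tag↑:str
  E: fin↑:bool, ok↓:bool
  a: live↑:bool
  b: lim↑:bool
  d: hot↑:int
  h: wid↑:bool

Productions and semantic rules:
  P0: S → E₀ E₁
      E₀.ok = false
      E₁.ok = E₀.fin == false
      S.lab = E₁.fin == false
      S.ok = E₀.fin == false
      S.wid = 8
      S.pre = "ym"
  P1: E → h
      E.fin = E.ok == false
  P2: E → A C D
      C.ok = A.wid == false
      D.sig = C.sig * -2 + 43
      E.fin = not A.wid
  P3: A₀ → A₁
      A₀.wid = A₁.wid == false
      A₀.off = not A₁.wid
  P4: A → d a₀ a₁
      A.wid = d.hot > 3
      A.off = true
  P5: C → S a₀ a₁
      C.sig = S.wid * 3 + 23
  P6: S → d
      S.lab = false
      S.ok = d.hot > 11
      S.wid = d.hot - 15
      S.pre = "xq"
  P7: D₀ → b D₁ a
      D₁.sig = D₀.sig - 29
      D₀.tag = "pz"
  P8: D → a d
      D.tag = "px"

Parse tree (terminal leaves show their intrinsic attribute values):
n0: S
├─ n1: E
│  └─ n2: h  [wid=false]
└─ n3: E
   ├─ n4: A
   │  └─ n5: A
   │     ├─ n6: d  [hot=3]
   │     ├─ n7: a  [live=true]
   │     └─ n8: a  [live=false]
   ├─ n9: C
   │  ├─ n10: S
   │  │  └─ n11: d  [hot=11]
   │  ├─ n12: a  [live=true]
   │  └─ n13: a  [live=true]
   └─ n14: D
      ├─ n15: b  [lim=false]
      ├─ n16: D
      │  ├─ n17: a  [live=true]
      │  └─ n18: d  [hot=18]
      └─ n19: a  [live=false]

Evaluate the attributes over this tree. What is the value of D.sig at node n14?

1. n1.ok = false  [false]
2. n2.wid = false  [terminal]
3. n1.fin = true  [E.ok == false]
4. n3.ok = false  [E₀.fin == false]
5. n6.hot = 3  [terminal]
6. n7.live = true  [terminal]
7. n8.live = false  [terminal]
8. n5.wid = false  [d.hot > 3]
9. n5.off = true  [true]
10. n4.wid = true  [A₁.wid == false]
11. n4.off = true  [not A₁.wid]
12. n9.ok = false  [A.wid == false]
13. n11.hot = 11  [terminal]
14. n10.lab = false  [false]
15. n10.ok = false  [d.hot > 11]
16. n10.wid = -4  [d.hot - 15]
17. n10.pre = "xq"  ["xq"]
18. n12.live = true  [terminal]
19. n13.live = true  [terminal]
20. n9.sig = 11  [S.wid * 3 + 23]
21. n14.sig = 21  [C.sig * -2 + 43]
22. n15.lim = false  [terminal]
23. n16.sig = -8  [D₀.sig - 29]
24. n17.live = true  [terminal]
25. n18.hot = 18  [terminal]
26. n16.tag = "px"  ["px"]
27. n19.live = false  [terminal]
28. n14.tag = "pz"  ["pz"]
29. n3.fin = false  [not A.wid]
30. n0.lab = true  [E₁.fin == false]
31. n0.ok = false  [E₀.fin == false]
32. n0.wid = 8  [8]
33. n0.pre = "ym"  ["ym"]

21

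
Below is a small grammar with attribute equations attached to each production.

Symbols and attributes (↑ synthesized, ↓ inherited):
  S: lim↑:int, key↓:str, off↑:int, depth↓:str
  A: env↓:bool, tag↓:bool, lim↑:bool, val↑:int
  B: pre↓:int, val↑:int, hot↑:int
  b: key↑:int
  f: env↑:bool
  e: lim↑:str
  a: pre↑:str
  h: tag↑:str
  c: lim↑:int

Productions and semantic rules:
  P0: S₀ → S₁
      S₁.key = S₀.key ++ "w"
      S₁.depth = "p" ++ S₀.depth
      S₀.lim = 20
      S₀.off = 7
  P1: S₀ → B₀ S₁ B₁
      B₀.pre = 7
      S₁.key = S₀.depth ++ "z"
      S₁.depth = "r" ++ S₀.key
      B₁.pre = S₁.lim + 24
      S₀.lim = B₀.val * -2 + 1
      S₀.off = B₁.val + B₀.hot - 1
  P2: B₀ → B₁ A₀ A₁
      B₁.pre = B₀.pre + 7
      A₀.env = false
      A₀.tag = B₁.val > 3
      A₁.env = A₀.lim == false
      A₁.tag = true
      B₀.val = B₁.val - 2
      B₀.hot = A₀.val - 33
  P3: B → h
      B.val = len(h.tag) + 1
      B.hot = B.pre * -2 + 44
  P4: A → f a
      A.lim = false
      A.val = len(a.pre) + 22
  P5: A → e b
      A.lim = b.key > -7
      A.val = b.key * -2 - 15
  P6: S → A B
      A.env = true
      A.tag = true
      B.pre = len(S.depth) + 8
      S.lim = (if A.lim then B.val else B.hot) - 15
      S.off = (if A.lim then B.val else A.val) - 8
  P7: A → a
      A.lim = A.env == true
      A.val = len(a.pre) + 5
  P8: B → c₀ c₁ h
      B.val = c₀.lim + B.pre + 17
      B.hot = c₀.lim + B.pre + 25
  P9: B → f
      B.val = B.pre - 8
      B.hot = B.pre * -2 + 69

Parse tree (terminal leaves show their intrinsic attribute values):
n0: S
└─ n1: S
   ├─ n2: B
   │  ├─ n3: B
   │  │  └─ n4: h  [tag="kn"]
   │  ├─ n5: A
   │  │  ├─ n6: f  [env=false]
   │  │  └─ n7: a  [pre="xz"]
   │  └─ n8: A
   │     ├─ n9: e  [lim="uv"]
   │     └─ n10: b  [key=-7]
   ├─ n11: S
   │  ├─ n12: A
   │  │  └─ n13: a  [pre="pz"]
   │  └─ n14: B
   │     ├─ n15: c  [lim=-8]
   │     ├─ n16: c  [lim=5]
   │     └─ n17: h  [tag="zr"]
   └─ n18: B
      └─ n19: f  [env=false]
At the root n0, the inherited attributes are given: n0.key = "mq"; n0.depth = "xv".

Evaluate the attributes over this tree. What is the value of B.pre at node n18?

1. n0.key = "mq"  [given at root]
2. n0.depth = "xv"  [given at root]
3. n1.key = "mqw"  [S₀.key ++ "w"]
4. n1.depth = "pxv"  ["p" ++ S₀.depth]
5. n2.pre = 7  [7]
6. n3.pre = 14  [B₀.pre + 7]
7. n4.tag = "kn"  [terminal]
8. n3.val = 3  [len(h.tag) + 1]
9. n3.hot = 16  [B.pre * -2 + 44]
10. n5.env = false  [false]
11. n5.tag = false  [B₁.val > 3]
12. n6.env = false  [terminal]
13. n7.pre = "xz"  [terminal]
14. n5.lim = false  [false]
15. n5.val = 24  [len(a.pre) + 22]
16. n8.env = true  [A₀.lim == false]
17. n8.tag = true  [true]
18. n9.lim = "uv"  [terminal]
19. n10.key = -7  [terminal]
20. n8.lim = false  [b.key > -7]
21. n8.val = -1  [b.key * -2 - 15]
22. n2.val = 1  [B₁.val - 2]
23. n2.hot = -9  [A₀.val - 33]
24. n11.key = "pxvz"  [S₀.depth ++ "z"]
25. n11.depth = "rmqw"  ["r" ++ S₀.key]
26. n12.env = true  [true]
27. n12.tag = true  [true]
28. n13.pre = "pz"  [terminal]
29. n12.lim = true  [A.env == true]
30. n12.val = 7  [len(a.pre) + 5]
31. n14.pre = 12  [len(S.depth) + 8]
32. n15.lim = -8  [terminal]
33. n16.lim = 5  [terminal]
34. n17.tag = "zr"  [terminal]
35. n14.val = 21  [c₀.lim + B.pre + 17]
36. n14.hot = 29  [c₀.lim + B.pre + 25]
37. n11.lim = 6  [(if A.lim then B.val else B.hot) - 15]
38. n11.off = 13  [(if A.lim then B.val else A.val) - 8]
39. n18.pre = 30  [S₁.lim + 24]
40. n19.env = false  [terminal]
41. n18.val = 22  [B.pre - 8]
42. n18.hot = 9  [B.pre * -2 + 69]
43. n1.lim = -1  [B₀.val * -2 + 1]
44. n1.off = 12  [B₁.val + B₀.hot - 1]
45. n0.lim = 20  [20]
46. n0.off = 7  [7]

30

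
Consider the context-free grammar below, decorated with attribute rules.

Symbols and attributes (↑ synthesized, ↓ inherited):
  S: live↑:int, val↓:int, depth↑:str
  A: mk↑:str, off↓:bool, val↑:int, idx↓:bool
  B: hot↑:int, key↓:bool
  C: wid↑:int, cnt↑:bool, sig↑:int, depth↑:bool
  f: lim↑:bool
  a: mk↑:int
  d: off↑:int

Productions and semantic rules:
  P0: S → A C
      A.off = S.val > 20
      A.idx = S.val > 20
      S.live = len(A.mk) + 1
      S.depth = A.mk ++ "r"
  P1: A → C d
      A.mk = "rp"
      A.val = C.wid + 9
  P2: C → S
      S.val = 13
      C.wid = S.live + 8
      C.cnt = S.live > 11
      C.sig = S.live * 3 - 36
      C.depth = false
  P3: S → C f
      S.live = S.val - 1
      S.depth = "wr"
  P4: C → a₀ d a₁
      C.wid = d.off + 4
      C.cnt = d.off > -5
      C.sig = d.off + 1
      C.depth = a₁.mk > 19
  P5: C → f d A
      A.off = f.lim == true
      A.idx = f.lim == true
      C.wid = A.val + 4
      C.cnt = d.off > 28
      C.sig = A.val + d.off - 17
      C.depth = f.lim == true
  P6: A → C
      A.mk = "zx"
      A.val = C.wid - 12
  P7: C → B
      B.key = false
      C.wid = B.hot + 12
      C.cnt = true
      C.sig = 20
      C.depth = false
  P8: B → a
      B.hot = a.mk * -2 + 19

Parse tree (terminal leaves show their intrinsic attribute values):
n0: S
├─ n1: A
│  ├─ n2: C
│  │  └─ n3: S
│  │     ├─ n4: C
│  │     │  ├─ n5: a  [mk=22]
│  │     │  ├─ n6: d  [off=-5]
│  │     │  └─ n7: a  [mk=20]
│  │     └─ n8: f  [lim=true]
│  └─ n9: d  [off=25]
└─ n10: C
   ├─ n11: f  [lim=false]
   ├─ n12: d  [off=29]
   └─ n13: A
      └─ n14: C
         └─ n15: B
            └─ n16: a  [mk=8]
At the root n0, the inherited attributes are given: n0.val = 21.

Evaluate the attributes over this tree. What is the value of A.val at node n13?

1. n0.val = 21  [given at root]
2. n1.off = true  [S.val > 20]
3. n1.idx = true  [S.val > 20]
4. n3.val = 13  [13]
5. n5.mk = 22  [terminal]
6. n6.off = -5  [terminal]
7. n7.mk = 20  [terminal]
8. n4.wid = -1  [d.off + 4]
9. n4.cnt = false  [d.off > -5]
10. n4.sig = -4  [d.off + 1]
11. n4.depth = true  [a₁.mk > 19]
12. n8.lim = true  [terminal]
13. n3.live = 12  [S.val - 1]
14. n3.depth = "wr"  ["wr"]
15. n2.wid = 20  [S.live + 8]
16. n2.cnt = true  [S.live > 11]
17. n2.sig = 0  [S.live * 3 - 36]
18. n2.depth = false  [false]
19. n9.off = 25  [terminal]
20. n1.mk = "rp"  ["rp"]
21. n1.val = 29  [C.wid + 9]
22. n11.lim = false  [terminal]
23. n12.off = 29  [terminal]
24. n13.off = false  [f.lim == true]
25. n13.idx = false  [f.lim == true]
26. n15.key = false  [false]
27. n16.mk = 8  [terminal]
28. n15.hot = 3  [a.mk * -2 + 19]
29. n14.wid = 15  [B.hot + 12]
30. n14.cnt = true  [true]
31. n14.sig = 20  [20]
32. n14.depth = false  [false]
33. n13.mk = "zx"  ["zx"]
34. n13.val = 3  [C.wid - 12]
35. n10.wid = 7  [A.val + 4]
36. n10.cnt = true  [d.off > 28]
37. n10.sig = 15  [A.val + d.off - 17]
38. n10.depth = false  [f.lim == true]
39. n0.live = 3  [len(A.mk) + 1]
40. n0.depth = "rpr"  [A.mk ++ "r"]

3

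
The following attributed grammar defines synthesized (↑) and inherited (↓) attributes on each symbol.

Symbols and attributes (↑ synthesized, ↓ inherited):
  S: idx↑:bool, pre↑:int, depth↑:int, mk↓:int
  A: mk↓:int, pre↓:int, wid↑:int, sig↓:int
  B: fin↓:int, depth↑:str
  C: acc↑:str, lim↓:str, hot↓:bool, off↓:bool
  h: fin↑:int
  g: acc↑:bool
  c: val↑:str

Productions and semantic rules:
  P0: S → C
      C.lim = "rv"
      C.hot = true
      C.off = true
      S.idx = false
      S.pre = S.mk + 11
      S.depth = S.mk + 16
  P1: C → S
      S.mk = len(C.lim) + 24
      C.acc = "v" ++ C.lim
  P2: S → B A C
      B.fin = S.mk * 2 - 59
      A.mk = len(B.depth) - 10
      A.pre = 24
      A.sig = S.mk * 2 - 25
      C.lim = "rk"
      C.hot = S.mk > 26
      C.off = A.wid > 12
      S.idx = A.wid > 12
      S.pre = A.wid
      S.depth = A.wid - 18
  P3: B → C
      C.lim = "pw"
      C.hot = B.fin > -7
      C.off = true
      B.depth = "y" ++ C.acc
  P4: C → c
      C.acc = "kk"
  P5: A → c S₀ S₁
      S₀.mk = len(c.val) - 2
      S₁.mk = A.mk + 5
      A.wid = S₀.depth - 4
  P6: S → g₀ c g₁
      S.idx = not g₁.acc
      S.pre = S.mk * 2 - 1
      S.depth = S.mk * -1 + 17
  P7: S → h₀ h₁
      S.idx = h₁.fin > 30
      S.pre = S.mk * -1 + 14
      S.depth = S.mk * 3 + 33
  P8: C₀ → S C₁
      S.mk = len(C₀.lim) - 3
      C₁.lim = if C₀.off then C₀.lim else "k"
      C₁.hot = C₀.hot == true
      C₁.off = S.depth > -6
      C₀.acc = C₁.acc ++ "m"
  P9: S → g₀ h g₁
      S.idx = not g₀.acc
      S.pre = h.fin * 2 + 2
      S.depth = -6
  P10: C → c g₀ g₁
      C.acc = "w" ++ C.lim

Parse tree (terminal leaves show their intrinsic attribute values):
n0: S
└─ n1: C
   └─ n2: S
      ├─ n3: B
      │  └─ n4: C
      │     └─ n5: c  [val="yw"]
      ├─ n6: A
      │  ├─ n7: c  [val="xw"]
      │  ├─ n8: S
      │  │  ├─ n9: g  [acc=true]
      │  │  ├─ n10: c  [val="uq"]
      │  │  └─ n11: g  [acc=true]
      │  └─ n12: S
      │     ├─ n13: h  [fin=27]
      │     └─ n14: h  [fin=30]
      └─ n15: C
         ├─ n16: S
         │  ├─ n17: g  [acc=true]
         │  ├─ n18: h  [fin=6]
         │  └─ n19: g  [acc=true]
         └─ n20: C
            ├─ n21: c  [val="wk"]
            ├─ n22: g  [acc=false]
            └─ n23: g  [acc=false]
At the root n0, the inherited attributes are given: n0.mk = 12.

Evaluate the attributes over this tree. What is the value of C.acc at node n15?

1. n0.mk = 12  [given at root]
2. n1.lim = "rv"  ["rv"]
3. n1.hot = true  [true]
4. n1.off = true  [true]
5. n2.mk = 26  [len(C.lim) + 24]
6. n3.fin = -7  [S.mk * 2 - 59]
7. n4.lim = "pw"  ["pw"]
8. n4.hot = false  [B.fin > -7]
9. n4.off = true  [true]
10. n5.val = "yw"  [terminal]
11. n4.acc = "kk"  ["kk"]
12. n3.depth = "ykk"  ["y" ++ C.acc]
13. n6.mk = -7  [len(B.depth) - 10]
14. n6.pre = 24  [24]
15. n6.sig = 27  [S.mk * 2 - 25]
16. n7.val = "xw"  [terminal]
17. n8.mk = 0  [len(c.val) - 2]
18. n9.acc = true  [terminal]
19. n10.val = "uq"  [terminal]
20. n11.acc = true  [terminal]
21. n8.idx = false  [not g₁.acc]
22. n8.pre = -1  [S.mk * 2 - 1]
23. n8.depth = 17  [S.mk * -1 + 17]
24. n12.mk = -2  [A.mk + 5]
25. n13.fin = 27  [terminal]
26. n14.fin = 30  [terminal]
27. n12.idx = false  [h₁.fin > 30]
28. n12.pre = 16  [S.mk * -1 + 14]
29. n12.depth = 27  [S.mk * 3 + 33]
30. n6.wid = 13  [S₀.depth - 4]
31. n15.lim = "rk"  ["rk"]
32. n15.hot = false  [S.mk > 26]
33. n15.off = true  [A.wid > 12]
34. n16.mk = -1  [len(C₀.lim) - 3]
35. n17.acc = true  [terminal]
36. n18.fin = 6  [terminal]
37. n19.acc = true  [terminal]
38. n16.idx = false  [not g₀.acc]
39. n16.pre = 14  [h.fin * 2 + 2]
40. n16.depth = -6  [-6]
41. n20.lim = "rk"  [if C₀.off then C₀.lim else "k"]
42. n20.hot = false  [C₀.hot == true]
43. n20.off = false  [S.depth > -6]
44. n21.val = "wk"  [terminal]
45. n22.acc = false  [terminal]
46. n23.acc = false  [terminal]
47. n20.acc = "wrk"  ["w" ++ C.lim]
48. n15.acc = "wrkm"  [C₁.acc ++ "m"]
49. n2.idx = true  [A.wid > 12]
50. n2.pre = 13  [A.wid]
51. n2.depth = -5  [A.wid - 18]
52. n1.acc = "vrv"  ["v" ++ C.lim]
53. n0.idx = false  [false]
54. n0.pre = 23  [S.mk + 11]
55. n0.depth = 28  [S.mk + 16]

"wrkm"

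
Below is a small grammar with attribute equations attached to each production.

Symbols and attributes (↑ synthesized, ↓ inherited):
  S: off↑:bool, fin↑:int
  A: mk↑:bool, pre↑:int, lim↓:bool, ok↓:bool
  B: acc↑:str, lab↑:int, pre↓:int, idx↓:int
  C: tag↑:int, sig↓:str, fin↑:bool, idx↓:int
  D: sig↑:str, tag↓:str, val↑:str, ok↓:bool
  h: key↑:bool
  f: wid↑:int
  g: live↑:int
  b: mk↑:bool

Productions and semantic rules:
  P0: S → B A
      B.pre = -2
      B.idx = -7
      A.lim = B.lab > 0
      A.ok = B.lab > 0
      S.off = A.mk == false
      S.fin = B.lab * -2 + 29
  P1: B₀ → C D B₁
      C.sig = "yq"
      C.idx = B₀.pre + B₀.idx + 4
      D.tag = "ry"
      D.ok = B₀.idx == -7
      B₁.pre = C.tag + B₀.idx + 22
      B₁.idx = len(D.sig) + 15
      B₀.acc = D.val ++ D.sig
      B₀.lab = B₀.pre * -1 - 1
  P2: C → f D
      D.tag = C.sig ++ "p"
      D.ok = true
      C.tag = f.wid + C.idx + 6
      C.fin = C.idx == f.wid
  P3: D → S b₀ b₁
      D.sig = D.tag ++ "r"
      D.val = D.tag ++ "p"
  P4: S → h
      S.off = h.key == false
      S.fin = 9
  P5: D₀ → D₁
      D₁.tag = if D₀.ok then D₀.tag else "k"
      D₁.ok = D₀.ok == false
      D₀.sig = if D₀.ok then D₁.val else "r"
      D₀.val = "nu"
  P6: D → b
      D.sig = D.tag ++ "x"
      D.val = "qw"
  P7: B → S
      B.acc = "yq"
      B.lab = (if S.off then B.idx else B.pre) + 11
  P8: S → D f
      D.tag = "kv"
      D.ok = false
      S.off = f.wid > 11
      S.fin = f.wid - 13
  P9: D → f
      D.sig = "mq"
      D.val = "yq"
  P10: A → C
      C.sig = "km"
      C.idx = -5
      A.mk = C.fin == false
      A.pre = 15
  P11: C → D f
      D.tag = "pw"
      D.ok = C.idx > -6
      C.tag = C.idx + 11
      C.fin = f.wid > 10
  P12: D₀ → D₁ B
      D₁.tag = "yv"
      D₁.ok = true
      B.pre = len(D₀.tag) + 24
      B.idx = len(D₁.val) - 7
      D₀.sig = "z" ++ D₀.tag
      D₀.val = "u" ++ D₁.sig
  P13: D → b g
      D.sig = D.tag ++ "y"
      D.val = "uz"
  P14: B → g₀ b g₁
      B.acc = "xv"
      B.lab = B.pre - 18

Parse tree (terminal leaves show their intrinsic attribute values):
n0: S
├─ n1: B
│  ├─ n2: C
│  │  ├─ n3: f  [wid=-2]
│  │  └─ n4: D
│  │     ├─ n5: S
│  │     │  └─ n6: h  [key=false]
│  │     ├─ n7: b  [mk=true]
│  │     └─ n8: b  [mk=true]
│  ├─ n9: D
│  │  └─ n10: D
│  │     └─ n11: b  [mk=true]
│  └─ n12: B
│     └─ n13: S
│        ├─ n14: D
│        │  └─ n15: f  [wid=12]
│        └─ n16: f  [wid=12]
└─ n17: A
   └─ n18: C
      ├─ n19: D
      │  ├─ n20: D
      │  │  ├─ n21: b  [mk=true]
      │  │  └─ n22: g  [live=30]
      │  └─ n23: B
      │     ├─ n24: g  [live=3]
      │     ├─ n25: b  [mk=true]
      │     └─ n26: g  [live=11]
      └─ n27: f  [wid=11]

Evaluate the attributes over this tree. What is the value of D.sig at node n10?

"ryx"

1. n1.pre = -2  [-2]
2. n1.idx = -7  [-7]
3. n2.sig = "yq"  ["yq"]
4. n2.idx = -5  [B₀.pre + B₀.idx + 4]
5. n3.wid = -2  [terminal]
6. n4.tag = "yqp"  [C.sig ++ "p"]
7. n4.ok = true  [true]
8. n6.key = false  [terminal]
9. n5.off = true  [h.key == false]
10. n5.fin = 9  [9]
11. n7.mk = true  [terminal]
12. n8.mk = true  [terminal]
13. n4.sig = "yqpr"  [D.tag ++ "r"]
14. n4.val = "yqpp"  [D.tag ++ "p"]
15. n2.tag = -1  [f.wid + C.idx + 6]
16. n2.fin = false  [C.idx == f.wid]
17. n9.tag = "ry"  ["ry"]
18. n9.ok = true  [B₀.idx == -7]
19. n10.tag = "ry"  [if D₀.ok then D₀.tag else "k"]
20. n10.ok = false  [D₀.ok == false]
21. n11.mk = true  [terminal]
22. n10.sig = "ryx"  [D.tag ++ "x"]
23. n10.val = "qw"  ["qw"]
24. n9.sig = "qw"  [if D₀.ok then D₁.val else "r"]
25. n9.val = "nu"  ["nu"]
26. n12.pre = 14  [C.tag + B₀.idx + 22]
27. n12.idx = 17  [len(D.sig) + 15]
28. n14.tag = "kv"  ["kv"]
29. n14.ok = false  [false]
30. n15.wid = 12  [terminal]
31. n14.sig = "mq"  ["mq"]
32. n14.val = "yq"  ["yq"]
33. n16.wid = 12  [terminal]
34. n13.off = true  [f.wid > 11]
35. n13.fin = -1  [f.wid - 13]
36. n12.acc = "yq"  ["yq"]
37. n12.lab = 28  [(if S.off then B.idx else B.pre) + 11]
38. n1.acc = "nuqw"  [D.val ++ D.sig]
39. n1.lab = 1  [B₀.pre * -1 - 1]
40. n17.lim = true  [B.lab > 0]
41. n17.ok = true  [B.lab > 0]
42. n18.sig = "km"  ["km"]
43. n18.idx = -5  [-5]
44. n19.tag = "pw"  ["pw"]
45. n19.ok = true  [C.idx > -6]
46. n20.tag = "yv"  ["yv"]
47. n20.ok = true  [true]
48. n21.mk = true  [terminal]
49. n22.live = 30  [terminal]
50. n20.sig = "yvy"  [D.tag ++ "y"]
51. n20.val = "uz"  ["uz"]
52. n23.pre = 26  [len(D₀.tag) + 24]
53. n23.idx = -5  [len(D₁.val) - 7]
54. n24.live = 3  [terminal]
55. n25.mk = true  [terminal]
56. n26.live = 11  [terminal]
57. n23.acc = "xv"  ["xv"]
58. n23.lab = 8  [B.pre - 18]
59. n19.sig = "zpw"  ["z" ++ D₀.tag]
60. n19.val = "uyvy"  ["u" ++ D₁.sig]
61. n27.wid = 11  [terminal]
62. n18.tag = 6  [C.idx + 11]
63. n18.fin = true  [f.wid > 10]
64. n17.mk = false  [C.fin == false]
65. n17.pre = 15  [15]
66. n0.off = true  [A.mk == false]
67. n0.fin = 27  [B.lab * -2 + 29]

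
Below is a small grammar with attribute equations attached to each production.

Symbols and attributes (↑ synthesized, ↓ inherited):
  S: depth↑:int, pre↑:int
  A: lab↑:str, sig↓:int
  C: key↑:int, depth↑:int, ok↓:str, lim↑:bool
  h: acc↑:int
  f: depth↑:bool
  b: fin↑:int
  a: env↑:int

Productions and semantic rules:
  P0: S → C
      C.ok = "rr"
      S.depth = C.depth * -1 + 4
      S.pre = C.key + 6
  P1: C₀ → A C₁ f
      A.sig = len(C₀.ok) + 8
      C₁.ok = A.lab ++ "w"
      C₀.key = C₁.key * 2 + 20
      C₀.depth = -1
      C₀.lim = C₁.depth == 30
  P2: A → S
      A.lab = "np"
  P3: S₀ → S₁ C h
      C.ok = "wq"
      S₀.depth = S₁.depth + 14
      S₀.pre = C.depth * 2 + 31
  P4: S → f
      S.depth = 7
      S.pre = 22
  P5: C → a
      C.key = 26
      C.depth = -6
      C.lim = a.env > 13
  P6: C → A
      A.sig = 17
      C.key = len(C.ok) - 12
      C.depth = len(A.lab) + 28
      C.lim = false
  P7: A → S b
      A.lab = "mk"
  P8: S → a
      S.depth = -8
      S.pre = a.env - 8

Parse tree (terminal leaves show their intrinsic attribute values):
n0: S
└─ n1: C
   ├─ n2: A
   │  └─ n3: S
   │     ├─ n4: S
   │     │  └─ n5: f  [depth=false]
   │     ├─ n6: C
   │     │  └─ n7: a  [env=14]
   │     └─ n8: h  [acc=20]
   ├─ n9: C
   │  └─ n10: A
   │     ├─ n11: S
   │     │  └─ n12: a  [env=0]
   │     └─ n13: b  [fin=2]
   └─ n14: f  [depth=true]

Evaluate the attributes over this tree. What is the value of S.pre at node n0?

8

1. n1.ok = "rr"  ["rr"]
2. n2.sig = 10  [len(C₀.ok) + 8]
3. n5.depth = false  [terminal]
4. n4.depth = 7  [7]
5. n4.pre = 22  [22]
6. n6.ok = "wq"  ["wq"]
7. n7.env = 14  [terminal]
8. n6.key = 26  [26]
9. n6.depth = -6  [-6]
10. n6.lim = true  [a.env > 13]
11. n8.acc = 20  [terminal]
12. n3.depth = 21  [S₁.depth + 14]
13. n3.pre = 19  [C.depth * 2 + 31]
14. n2.lab = "np"  ["np"]
15. n9.ok = "npw"  [A.lab ++ "w"]
16. n10.sig = 17  [17]
17. n12.env = 0  [terminal]
18. n11.depth = -8  [-8]
19. n11.pre = -8  [a.env - 8]
20. n13.fin = 2  [terminal]
21. n10.lab = "mk"  ["mk"]
22. n9.key = -9  [len(C.ok) - 12]
23. n9.depth = 30  [len(A.lab) + 28]
24. n9.lim = false  [false]
25. n14.depth = true  [terminal]
26. n1.key = 2  [C₁.key * 2 + 20]
27. n1.depth = -1  [-1]
28. n1.lim = true  [C₁.depth == 30]
29. n0.depth = 5  [C.depth * -1 + 4]
30. n0.pre = 8  [C.key + 6]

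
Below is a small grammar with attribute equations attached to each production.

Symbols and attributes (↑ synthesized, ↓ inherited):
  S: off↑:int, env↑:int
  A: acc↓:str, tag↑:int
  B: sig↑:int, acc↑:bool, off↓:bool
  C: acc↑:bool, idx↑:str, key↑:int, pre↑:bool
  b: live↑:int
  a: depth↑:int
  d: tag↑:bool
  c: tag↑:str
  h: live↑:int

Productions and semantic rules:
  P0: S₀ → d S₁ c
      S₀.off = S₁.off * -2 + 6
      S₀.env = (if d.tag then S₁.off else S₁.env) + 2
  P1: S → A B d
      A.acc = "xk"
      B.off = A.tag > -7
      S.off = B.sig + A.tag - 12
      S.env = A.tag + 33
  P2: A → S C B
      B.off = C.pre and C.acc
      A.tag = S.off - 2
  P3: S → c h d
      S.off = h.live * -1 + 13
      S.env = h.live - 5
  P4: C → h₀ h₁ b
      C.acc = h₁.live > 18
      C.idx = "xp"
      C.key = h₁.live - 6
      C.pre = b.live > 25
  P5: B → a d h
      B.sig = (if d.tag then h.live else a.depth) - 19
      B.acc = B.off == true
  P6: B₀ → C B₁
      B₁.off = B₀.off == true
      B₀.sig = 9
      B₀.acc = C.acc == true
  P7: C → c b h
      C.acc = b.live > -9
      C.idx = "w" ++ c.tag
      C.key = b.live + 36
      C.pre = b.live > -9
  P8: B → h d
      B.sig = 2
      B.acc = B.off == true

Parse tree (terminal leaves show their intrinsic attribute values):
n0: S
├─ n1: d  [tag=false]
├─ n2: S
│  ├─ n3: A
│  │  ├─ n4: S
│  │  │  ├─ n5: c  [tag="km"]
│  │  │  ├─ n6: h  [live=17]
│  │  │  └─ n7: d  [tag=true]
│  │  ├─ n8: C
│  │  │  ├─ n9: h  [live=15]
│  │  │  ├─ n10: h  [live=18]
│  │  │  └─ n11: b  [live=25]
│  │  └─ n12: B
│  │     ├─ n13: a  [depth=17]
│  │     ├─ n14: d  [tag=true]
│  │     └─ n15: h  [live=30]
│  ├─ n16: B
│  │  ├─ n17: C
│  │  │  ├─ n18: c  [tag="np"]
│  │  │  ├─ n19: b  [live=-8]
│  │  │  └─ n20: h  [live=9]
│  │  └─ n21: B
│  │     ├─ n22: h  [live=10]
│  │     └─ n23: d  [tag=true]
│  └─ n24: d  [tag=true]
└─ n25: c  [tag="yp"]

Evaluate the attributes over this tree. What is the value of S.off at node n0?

24

1. n1.tag = false  [terminal]
2. n3.acc = "xk"  ["xk"]
3. n5.tag = "km"  [terminal]
4. n6.live = 17  [terminal]
5. n7.tag = true  [terminal]
6. n4.off = -4  [h.live * -1 + 13]
7. n4.env = 12  [h.live - 5]
8. n9.live = 15  [terminal]
9. n10.live = 18  [terminal]
10. n11.live = 25  [terminal]
11. n8.acc = false  [h₁.live > 18]
12. n8.idx = "xp"  ["xp"]
13. n8.key = 12  [h₁.live - 6]
14. n8.pre = false  [b.live > 25]
15. n12.off = false  [C.pre and C.acc]
16. n13.depth = 17  [terminal]
17. n14.tag = true  [terminal]
18. n15.live = 30  [terminal]
19. n12.sig = 11  [(if d.tag then h.live else a.depth) - 19]
20. n12.acc = false  [B.off == true]
21. n3.tag = -6  [S.off - 2]
22. n16.off = true  [A.tag > -7]
23. n18.tag = "np"  [terminal]
24. n19.live = -8  [terminal]
25. n20.live = 9  [terminal]
26. n17.acc = true  [b.live > -9]
27. n17.idx = "wnp"  ["w" ++ c.tag]
28. n17.key = 28  [b.live + 36]
29. n17.pre = true  [b.live > -9]
30. n21.off = true  [B₀.off == true]
31. n22.live = 10  [terminal]
32. n23.tag = true  [terminal]
33. n21.sig = 2  [2]
34. n21.acc = true  [B.off == true]
35. n16.sig = 9  [9]
36. n16.acc = true  [C.acc == true]
37. n24.tag = true  [terminal]
38. n2.off = -9  [B.sig + A.tag - 12]
39. n2.env = 27  [A.tag + 33]
40. n25.tag = "yp"  [terminal]
41. n0.off = 24  [S₁.off * -2 + 6]
42. n0.env = 29  [(if d.tag then S₁.off else S₁.env) + 2]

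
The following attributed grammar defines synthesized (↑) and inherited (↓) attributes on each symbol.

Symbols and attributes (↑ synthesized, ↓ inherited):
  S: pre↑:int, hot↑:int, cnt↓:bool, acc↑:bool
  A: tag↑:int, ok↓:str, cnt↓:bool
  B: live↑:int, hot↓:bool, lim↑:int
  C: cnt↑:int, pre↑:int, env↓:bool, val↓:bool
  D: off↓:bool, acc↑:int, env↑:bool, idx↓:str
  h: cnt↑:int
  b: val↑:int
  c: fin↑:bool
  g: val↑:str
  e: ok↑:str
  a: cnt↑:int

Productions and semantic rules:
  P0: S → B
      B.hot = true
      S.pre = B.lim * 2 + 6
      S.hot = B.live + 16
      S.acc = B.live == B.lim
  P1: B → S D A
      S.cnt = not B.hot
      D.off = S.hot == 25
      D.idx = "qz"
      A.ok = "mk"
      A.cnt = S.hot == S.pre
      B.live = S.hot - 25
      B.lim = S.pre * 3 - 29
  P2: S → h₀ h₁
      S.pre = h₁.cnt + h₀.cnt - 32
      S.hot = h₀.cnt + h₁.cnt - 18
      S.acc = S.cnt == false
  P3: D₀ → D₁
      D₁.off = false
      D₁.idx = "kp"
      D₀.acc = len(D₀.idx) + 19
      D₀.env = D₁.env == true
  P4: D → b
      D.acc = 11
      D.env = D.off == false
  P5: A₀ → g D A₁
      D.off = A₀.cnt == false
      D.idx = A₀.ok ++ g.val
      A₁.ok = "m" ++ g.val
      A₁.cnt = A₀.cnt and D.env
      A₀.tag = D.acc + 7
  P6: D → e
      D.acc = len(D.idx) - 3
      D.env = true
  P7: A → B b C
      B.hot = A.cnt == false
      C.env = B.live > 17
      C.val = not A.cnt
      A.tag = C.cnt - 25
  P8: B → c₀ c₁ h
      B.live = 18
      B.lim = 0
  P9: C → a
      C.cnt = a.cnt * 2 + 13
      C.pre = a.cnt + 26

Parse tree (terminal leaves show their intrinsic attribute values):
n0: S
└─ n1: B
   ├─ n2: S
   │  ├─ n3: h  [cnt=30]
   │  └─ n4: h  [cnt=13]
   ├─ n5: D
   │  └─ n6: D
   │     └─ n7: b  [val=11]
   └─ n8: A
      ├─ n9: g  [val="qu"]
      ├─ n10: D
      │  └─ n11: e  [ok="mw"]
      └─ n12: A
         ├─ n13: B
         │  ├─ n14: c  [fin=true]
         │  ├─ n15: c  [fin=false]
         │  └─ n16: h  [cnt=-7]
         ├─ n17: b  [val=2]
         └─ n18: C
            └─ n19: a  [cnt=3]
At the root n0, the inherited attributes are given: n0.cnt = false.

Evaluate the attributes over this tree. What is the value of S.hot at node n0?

16

1. n0.cnt = false  [given at root]
2. n1.hot = true  [true]
3. n2.cnt = false  [not B.hot]
4. n3.cnt = 30  [terminal]
5. n4.cnt = 13  [terminal]
6. n2.pre = 11  [h₁.cnt + h₀.cnt - 32]
7. n2.hot = 25  [h₀.cnt + h₁.cnt - 18]
8. n2.acc = true  [S.cnt == false]
9. n5.off = true  [S.hot == 25]
10. n5.idx = "qz"  ["qz"]
11. n6.off = false  [false]
12. n6.idx = "kp"  ["kp"]
13. n7.val = 11  [terminal]
14. n6.acc = 11  [11]
15. n6.env = true  [D.off == false]
16. n5.acc = 21  [len(D₀.idx) + 19]
17. n5.env = true  [D₁.env == true]
18. n8.ok = "mk"  ["mk"]
19. n8.cnt = false  [S.hot == S.pre]
20. n9.val = "qu"  [terminal]
21. n10.off = true  [A₀.cnt == false]
22. n10.idx = "mkqu"  [A₀.ok ++ g.val]
23. n11.ok = "mw"  [terminal]
24. n10.acc = 1  [len(D.idx) - 3]
25. n10.env = true  [true]
26. n12.ok = "mqu"  ["m" ++ g.val]
27. n12.cnt = false  [A₀.cnt and D.env]
28. n13.hot = true  [A.cnt == false]
29. n14.fin = true  [terminal]
30. n15.fin = false  [terminal]
31. n16.cnt = -7  [terminal]
32. n13.live = 18  [18]
33. n13.lim = 0  [0]
34. n17.val = 2  [terminal]
35. n18.env = true  [B.live > 17]
36. n18.val = true  [not A.cnt]
37. n19.cnt = 3  [terminal]
38. n18.cnt = 19  [a.cnt * 2 + 13]
39. n18.pre = 29  [a.cnt + 26]
40. n12.tag = -6  [C.cnt - 25]
41. n8.tag = 8  [D.acc + 7]
42. n1.live = 0  [S.hot - 25]
43. n1.lim = 4  [S.pre * 3 - 29]
44. n0.pre = 14  [B.lim * 2 + 6]
45. n0.hot = 16  [B.live + 16]
46. n0.acc = false  [B.live == B.lim]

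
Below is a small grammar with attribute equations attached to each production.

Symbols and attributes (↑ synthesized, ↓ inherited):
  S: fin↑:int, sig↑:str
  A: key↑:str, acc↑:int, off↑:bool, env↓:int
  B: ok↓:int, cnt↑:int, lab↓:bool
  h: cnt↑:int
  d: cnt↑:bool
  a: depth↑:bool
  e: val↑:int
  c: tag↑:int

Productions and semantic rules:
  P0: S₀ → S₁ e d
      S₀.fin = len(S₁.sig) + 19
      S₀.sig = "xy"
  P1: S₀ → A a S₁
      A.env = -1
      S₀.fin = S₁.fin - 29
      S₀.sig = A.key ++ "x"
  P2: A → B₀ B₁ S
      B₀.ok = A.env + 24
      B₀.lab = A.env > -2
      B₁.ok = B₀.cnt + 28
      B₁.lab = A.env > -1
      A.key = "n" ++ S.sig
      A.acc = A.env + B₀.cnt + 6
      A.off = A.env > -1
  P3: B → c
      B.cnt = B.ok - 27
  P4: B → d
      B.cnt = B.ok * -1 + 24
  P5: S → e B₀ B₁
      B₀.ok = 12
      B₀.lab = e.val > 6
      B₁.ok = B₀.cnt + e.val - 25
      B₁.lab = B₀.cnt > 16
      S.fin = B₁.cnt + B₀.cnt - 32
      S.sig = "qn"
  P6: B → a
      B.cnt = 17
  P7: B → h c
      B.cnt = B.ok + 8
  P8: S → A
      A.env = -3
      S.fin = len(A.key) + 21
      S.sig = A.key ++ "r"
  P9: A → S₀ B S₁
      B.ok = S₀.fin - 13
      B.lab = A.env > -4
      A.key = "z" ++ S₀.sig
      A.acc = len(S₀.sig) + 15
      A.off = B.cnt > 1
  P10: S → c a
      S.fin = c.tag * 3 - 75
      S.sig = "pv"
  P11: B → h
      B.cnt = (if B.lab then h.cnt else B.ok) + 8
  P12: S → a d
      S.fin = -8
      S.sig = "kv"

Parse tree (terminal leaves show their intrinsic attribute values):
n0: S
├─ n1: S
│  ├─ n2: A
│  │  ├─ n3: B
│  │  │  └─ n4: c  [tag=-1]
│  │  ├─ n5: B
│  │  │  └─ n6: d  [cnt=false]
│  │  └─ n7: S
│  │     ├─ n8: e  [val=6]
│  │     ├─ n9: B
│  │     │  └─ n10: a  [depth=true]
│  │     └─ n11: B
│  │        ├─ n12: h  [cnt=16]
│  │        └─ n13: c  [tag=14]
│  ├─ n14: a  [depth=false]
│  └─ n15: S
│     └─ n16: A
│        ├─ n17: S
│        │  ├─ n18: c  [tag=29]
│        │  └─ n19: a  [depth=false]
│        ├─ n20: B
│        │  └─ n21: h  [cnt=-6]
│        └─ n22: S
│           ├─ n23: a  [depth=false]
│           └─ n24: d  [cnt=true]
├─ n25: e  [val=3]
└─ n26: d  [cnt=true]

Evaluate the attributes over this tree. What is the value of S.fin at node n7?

-9

1. n2.env = -1  [-1]
2. n3.ok = 23  [A.env + 24]
3. n3.lab = true  [A.env > -2]
4. n4.tag = -1  [terminal]
5. n3.cnt = -4  [B.ok - 27]
6. n5.ok = 24  [B₀.cnt + 28]
7. n5.lab = false  [A.env > -1]
8. n6.cnt = false  [terminal]
9. n5.cnt = 0  [B.ok * -1 + 24]
10. n8.val = 6  [terminal]
11. n9.ok = 12  [12]
12. n9.lab = false  [e.val > 6]
13. n10.depth = true  [terminal]
14. n9.cnt = 17  [17]
15. n11.ok = -2  [B₀.cnt + e.val - 25]
16. n11.lab = true  [B₀.cnt > 16]
17. n12.cnt = 16  [terminal]
18. n13.tag = 14  [terminal]
19. n11.cnt = 6  [B.ok + 8]
20. n7.fin = -9  [B₁.cnt + B₀.cnt - 32]
21. n7.sig = "qn"  ["qn"]
22. n2.key = "nqn"  ["n" ++ S.sig]
23. n2.acc = 1  [A.env + B₀.cnt + 6]
24. n2.off = false  [A.env > -1]
25. n14.depth = false  [terminal]
26. n16.env = -3  [-3]
27. n18.tag = 29  [terminal]
28. n19.depth = false  [terminal]
29. n17.fin = 12  [c.tag * 3 - 75]
30. n17.sig = "pv"  ["pv"]
31. n20.ok = -1  [S₀.fin - 13]
32. n20.lab = true  [A.env > -4]
33. n21.cnt = -6  [terminal]
34. n20.cnt = 2  [(if B.lab then h.cnt else B.ok) + 8]
35. n23.depth = false  [terminal]
36. n24.cnt = true  [terminal]
37. n22.fin = -8  [-8]
38. n22.sig = "kv"  ["kv"]
39. n16.key = "zpv"  ["z" ++ S₀.sig]
40. n16.acc = 17  [len(S₀.sig) + 15]
41. n16.off = true  [B.cnt > 1]
42. n15.fin = 24  [len(A.key) + 21]
43. n15.sig = "zpvr"  [A.key ++ "r"]
44. n1.fin = -5  [S₁.fin - 29]
45. n1.sig = "nqnx"  [A.key ++ "x"]
46. n25.val = 3  [terminal]
47. n26.cnt = true  [terminal]
48. n0.fin = 23  [len(S₁.sig) + 19]
49. n0.sig = "xy"  ["xy"]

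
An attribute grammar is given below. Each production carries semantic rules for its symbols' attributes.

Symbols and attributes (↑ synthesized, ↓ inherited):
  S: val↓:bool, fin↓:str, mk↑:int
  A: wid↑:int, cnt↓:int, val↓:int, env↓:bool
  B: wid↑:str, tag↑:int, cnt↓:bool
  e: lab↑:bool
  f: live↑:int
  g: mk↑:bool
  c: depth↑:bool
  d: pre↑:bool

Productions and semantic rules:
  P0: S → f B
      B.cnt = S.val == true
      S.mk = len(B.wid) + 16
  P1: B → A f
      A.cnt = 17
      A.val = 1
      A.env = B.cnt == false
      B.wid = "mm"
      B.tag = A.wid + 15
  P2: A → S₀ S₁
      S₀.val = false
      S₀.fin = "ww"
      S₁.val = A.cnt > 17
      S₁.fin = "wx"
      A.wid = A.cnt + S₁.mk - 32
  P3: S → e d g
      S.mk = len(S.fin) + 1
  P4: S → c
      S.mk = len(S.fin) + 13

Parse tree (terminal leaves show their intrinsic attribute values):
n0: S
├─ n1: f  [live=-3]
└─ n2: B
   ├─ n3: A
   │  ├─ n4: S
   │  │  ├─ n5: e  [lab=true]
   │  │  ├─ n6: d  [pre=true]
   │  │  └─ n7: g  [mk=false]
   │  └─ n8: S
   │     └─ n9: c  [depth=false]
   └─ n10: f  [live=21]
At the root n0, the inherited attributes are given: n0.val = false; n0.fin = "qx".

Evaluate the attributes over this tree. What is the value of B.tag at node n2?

15

1. n0.val = false  [given at root]
2. n0.fin = "qx"  [given at root]
3. n1.live = -3  [terminal]
4. n2.cnt = false  [S.val == true]
5. n3.cnt = 17  [17]
6. n3.val = 1  [1]
7. n3.env = true  [B.cnt == false]
8. n4.val = false  [false]
9. n4.fin = "ww"  ["ww"]
10. n5.lab = true  [terminal]
11. n6.pre = true  [terminal]
12. n7.mk = false  [terminal]
13. n4.mk = 3  [len(S.fin) + 1]
14. n8.val = false  [A.cnt > 17]
15. n8.fin = "wx"  ["wx"]
16. n9.depth = false  [terminal]
17. n8.mk = 15  [len(S.fin) + 13]
18. n3.wid = 0  [A.cnt + S₁.mk - 32]
19. n10.live = 21  [terminal]
20. n2.wid = "mm"  ["mm"]
21. n2.tag = 15  [A.wid + 15]
22. n0.mk = 18  [len(B.wid) + 16]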